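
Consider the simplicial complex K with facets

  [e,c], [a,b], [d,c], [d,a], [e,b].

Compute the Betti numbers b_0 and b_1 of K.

Order the vertices as a < b < c < d < e. Listing each simplex with vertices in this order, K has dimension 1 with simplices:

  0-simplices (5): a, b, c, d, e
  1-simplices (5): ab, ad, be, cd, ce

giving chain groups C_0 ≅ Z^5, C_1 ≅ Z^5.

The boundary map ∂_1: C_1 → C_0 maps an edge to its endpoints' difference, ∂[p,q] = q − p. For instance
  ∂cd = d − c.
The 5×5 boundary matrix has rank 4 and Smith normal form diag(1,1,1,1).

Reading off H_k = ker ∂_k / im ∂_{k+1}:

  H_0: rank C_0 − rank ∂_1 = 5 − 4 = 1, and the invariant factors of ∂_1 are all 1, so H_0 ≅ Z.
  H_1: rank ker ∂_1 − rank ∂_2 = (5 − 4) − 0 = 1, and there is no ∂_2, so H_1 ≅ Z.

(K is a triangulation of the circle S^1.)

Hence the Betti numbers are b_0 = 1, b_1 = 1.

b_0 = 1, b_1 = 1.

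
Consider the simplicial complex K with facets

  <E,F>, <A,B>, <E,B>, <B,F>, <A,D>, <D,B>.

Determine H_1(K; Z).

Fix the vertex order A < B < D < E < F and write every simplex with vertices in increasing order. Then dim K = 1 and the simplices of K are:

  0-simplices (5): A, B, D, E, F
  1-simplices (6): AB, AD, BD, BE, BF, EF

giving chain groups C_0 ≅ Z^5, C_1 ≅ Z^6.

The boundary map ∂_1: C_1 → C_0 is given by ∂[p,q] = [q] − [p]. For instance
  ∂BD = D − B.
This gives a 5×6 integer matrix of rank 4; reducing to Smith normal form yields diagonal entries (1,1,1,1).

Reading off H_k = ker ∂_k / im ∂_{k+1}:

  H_1: rank ker ∂_1 − rank ∂_2 = (6 − 4) − 0 = 2, and there is no ∂_2, so H_1 = Z^2.

H_1 ≅ Z^2.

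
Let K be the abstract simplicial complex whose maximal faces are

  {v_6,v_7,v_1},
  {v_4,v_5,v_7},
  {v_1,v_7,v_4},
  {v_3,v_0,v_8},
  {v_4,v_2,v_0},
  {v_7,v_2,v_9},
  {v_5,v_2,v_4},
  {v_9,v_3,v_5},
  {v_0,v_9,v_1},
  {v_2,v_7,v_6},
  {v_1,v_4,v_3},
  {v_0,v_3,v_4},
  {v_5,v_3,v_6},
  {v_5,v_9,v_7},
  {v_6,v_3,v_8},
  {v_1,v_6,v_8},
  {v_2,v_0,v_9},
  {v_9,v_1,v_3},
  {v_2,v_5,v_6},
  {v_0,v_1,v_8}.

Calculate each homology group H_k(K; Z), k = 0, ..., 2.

Order the vertices as v_0 < v_1 < v_2 < v_3 < v_4 < v_5 < v_6 < v_7 < v_8 < v_9. Listing each simplex with vertices in this order, K has dimension 2 with simplices:

  0-simplices (10): [v_0], [v_1], [v_2], [v_3], [v_4], [v_5], [v_6], [v_7], [v_8], [v_9]
  1-simplices (30): (30 of them)
  2-simplices (20): (20 of them)

Hence C_0 ≅ Z^10, C_1 ≅ Z^30, C_2 ≅ Z^20.

Boundary ∂_1: C_1 → C_0 maps an edge to its endpoints' difference, ∂[p,q] = q − p. For instance
  ∂[v_7,v_9] = [v_9] − [v_7].
The resulting 10×30 matrix has rank 9, and its Smith normal form has invariant factors (1,1,1,1,1,1,1,1,1).

The boundary map ∂_2: C_2 → C_1 maps a triangle to the signed sum of its edges. For instance
  ∂[v_0,v_2,v_9] = [v_2,v_9] − [v_0,v_9] + [v_0,v_2],
  ∂[v_3,v_6,v_8] = [v_6,v_8] − [v_3,v_8] + [v_3,v_6].
As a 30×20 matrix over Z this has rank 20, with invariant factors (1,1,1,1,1,1,1,1,1,1,1,1,1,1,1,1,1,1,1,2).

Reading off H_k = ker ∂_k / im ∂_{k+1}:

  H_0: rank C_0 − rank ∂_1 = 10 − 9 = 1, and the invariant factors of ∂_1 are all 1, so H_0 ≅ Z.
  H_1: rank ker ∂_1 − rank ∂_2 = (30 − 9) − 20 = 1, and ∂_2 has invariant factor 2 > 1, so H_1 ≅ Z ⊕ Z/2Z.
  H_2: rank ker ∂_2 − rank ∂_3 = (20 − 20) − 0 = 0, and there is no ∂_3, so H_2 ≅ 0.

As a check, the Euler characteristic is 10 − 30 + 20 = 0, which agrees with 1 − 1 + 0 = 0.
(K is a triangulation of the Klein bottle.)

H_0 = Z,  H_1 = Z ⊕ Z/2Z,  H_2 = 0.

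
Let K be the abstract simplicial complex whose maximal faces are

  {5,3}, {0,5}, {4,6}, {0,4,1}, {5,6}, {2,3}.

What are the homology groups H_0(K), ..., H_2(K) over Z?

K has 7 vertices, 8 edges, 1 triangle.
rank ∂_0 = 0, rank ∂_1 = 6 ⇒ b_0 = 7 − 0 − 6 = 1; all invariant factors of ∂_1 are 1 so no torsion. So H_0 ≅ Z.
rank ∂_1 = 6, rank ∂_2 = 1 ⇒ b_1 = 8 − 6 − 1 = 1; all invariant factors of ∂_2 are 1 so no torsion. So H_1 ≅ Z.
rank ∂_2 = 1, rank ∂_3 = 0 ⇒ b_2 = 1 − 1 − 0 = 0. So H_2 ≅ 0.

H_0 ≅ Z,  H_1 ≅ Z,  H_2 = 0.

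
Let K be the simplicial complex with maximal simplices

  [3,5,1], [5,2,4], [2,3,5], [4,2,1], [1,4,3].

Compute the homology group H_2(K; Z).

Fix the vertex order 1 < 2 < 3 < 4 < 5 and write every simplex with vertices in increasing order. Then dim K = 2 and the simplices of K are:

  0-simplices (5): [1], [2], [3], [4], [5]
  1-simplices (10): [1,2], [1,3], [1,4], [1,5], [2,3], [2,4], [2,5], [3,4], [3,5], [4,5]
  2-simplices (5): [1,2,4], [1,3,4], [1,3,5], [2,3,5], [2,4,5]

giving chain groups C_0 ≅ Z^5, C_1 ≅ Z^10, C_2 ≅ Z^5.

The boundary map ∂_1: C_1 → C_0 maps an edge to its endpoints' difference, ∂[p,q] = q − p. For instance
  ∂[2,3] = [3] − [2].
As a 5×10 matrix over Z this has rank 4, with invariant factors (1,1,1,1).

∂_2: C_2 → C_1 acts by ∂[p,q,r] = [q,r] − [p,r] + [p,q]. For instance
  ∂[2,4,5] = [4,5] − [2,5] + [2,4],
  ∂[1,3,5] = [3,5] − [1,5] + [1,3].
The 10×5 boundary matrix has rank 5 and Smith normal form diag(1,1,1,1,1).

Reading off H_k = ker ∂_k / im ∂_{k+1}:

  H_2: rank ker ∂_2 − rank ∂_3 = (5 − 5) − 0 = 0, and there is no ∂_3, so H_2 ≅ 0.

H_2 ≅ 0.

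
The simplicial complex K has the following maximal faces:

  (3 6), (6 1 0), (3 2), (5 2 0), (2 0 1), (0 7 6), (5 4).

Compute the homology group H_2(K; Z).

Take the total order 0 < 1 < 2 < 3 < 4 < 5 < 6 < 7 on the vertex set. Then K (dimension 2) consists of the simplices:

  0-simplices (8): [0], [1], [2], [3], [4], [5], [6], [7]
  1-simplices (12): [0,1], [0,2], [0,5], [0,6], [0,7], [1,2], [1,6], [2,3], [2,5], [3,6], [4,5], [6,7]
  2-simplices (4): [0,1,2], [0,1,6], [0,2,5], [0,6,7]

so the chain groups are C_0 ≅ Z^8, C_1 ≅ Z^12, C_2 ≅ Z^4.

Boundary ∂_1: C_1 → C_0 sends each edge [p,q] (with p < q) to q − p.
The resulting 8×12 matrix has rank 7, and its Smith normal form has invariant factors (1,1,1,1,1,1,1).

Boundary ∂_2: C_2 → C_1 sends each 2-simplex [p,q,r] to [q,r] − [p,r] + [p,q]. For instance
  ∂[0,2,5] = [2,5] − [0,5] + [0,2],
  ∂[0,1,6] = [1,6] − [0,6] + [0,1].
This gives a 12×4 integer matrix of rank 4; reducing to Smith normal form yields diagonal entries (1,1,1,1).

Now H_k = ker ∂_k / im ∂_{k+1}, so:

  H_2: rank ker ∂_2 − rank ∂_3 = (4 − 4) − 0 = 0, and there is no ∂_3, so H_2 = 0.

H_2 = 0.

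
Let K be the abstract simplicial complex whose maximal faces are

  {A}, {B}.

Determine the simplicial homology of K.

Fix the vertex order A < B and write every simplex with vertices in increasing order. Then dim K = 0 and the simplices of K are:

  0-simplices (2): A, B

Hence C_0 ≅ Z^2.

From H_k ≅ ker(∂_k) / im(∂_{k+1}) we obtain:

  H_0: rank C_0 − rank ∂_1 = 2 − 0 = 2, and there is no ∂_1, so H_0 ≅ Z^2.

H_0 ≅ Z^2.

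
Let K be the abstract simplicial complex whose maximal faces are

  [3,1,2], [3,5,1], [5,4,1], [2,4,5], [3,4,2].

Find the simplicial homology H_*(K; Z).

K has 5 vertices, 10 edges, 5 triangles.
rank ∂_0 = 0, rank ∂_1 = 4 ⇒ b_0 = 5 − 0 − 4 = 1; all invariant factors of ∂_1 are 1 so no torsion. So H_0 ≅ Z.
rank ∂_1 = 4, rank ∂_2 = 5 ⇒ b_1 = 10 − 4 − 5 = 1; all invariant factors of ∂_2 are 1 so no torsion. So H_1 ≅ Z.
rank ∂_2 = 5, rank ∂_3 = 0 ⇒ b_2 = 5 − 5 − 0 = 0. So H_2 ≅ 0.

H_0 ≅ Z,  H_1 ≅ Z,  H_2 = 0.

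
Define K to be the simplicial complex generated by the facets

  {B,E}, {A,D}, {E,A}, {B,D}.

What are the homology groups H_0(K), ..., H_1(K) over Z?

H_0 = Z,  H_1 = Z.

Order the vertices as A < B < D < E. Listing each simplex with vertices in this order, K has dimension 1 with simplices:

  0-simplices (4): A, B, D, E
  1-simplices (4): AD, AE, BD, BE

so the chain groups are C_0 ≅ Z^4, C_1 ≅ Z^4.

Boundary ∂_1: C_1 → C_0 maps an edge to its endpoints' difference, ∂[p,q] = q − p. For instance
  ∂BE = E − B.
This gives a 4×4 integer matrix of rank 3; reducing to Smith normal form yields diagonal entries (1,1,1).

Reading off H_k = ker ∂_k / im ∂_{k+1}:

  H_0: rank C_0 − rank ∂_1 = 4 − 3 = 1, and the invariant factors of ∂_1 are all 1, so H_0 = Z.
  H_1: rank ker ∂_1 − rank ∂_2 = (4 − 3) − 0 = 1, and there is no ∂_2, so H_1 = Z.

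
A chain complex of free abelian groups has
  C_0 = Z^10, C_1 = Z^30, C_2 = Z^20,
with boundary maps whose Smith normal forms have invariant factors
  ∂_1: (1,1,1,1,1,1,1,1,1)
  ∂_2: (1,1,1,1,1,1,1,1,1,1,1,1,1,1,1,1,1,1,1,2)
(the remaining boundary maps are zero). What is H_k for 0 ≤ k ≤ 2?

H_0 = Z,  H_1 = Z ⊕ Z/2Z,  H_2 = 0.

H_0: b_0 = 10 − 0 − 9 = 1; torsion from ∂_1 factors > 1: none. So H_0 = Z.
H_1: b_1 = 30 − 9 − 20 = 1; torsion from ∂_2 factors > 1: [2]. So H_1 = Z ⊕ Z/2Z.
H_2: b_2 = 20 − 20 − 0 = 0; torsion from ∂_3 factors > 1: none. So H_2 = 0.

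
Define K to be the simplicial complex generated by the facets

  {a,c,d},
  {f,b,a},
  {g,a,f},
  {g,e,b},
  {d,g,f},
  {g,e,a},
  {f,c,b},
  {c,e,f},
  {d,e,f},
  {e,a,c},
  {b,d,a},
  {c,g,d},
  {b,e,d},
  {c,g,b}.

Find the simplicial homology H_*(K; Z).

H_0 = Z,  H_1 = Z^2,  H_2 = Z.

Order the vertices as a < b < c < d < e < f < g. Listing each simplex with vertices in this order, K has dimension 2 with simplices:

  0-simplices (7): a, b, c, d, e, f, g
  1-simplices (21): ab, ac, ad, ae, af, ag, bc, bd, be, bf, bg, cd, ce, cf, cg, de, df, dg, ef, eg, fg
  2-simplices (14): abd, abf, acd, ace, aeg, afg, bcf, bcg, bde, beg, cdg, cef, def, dfg

Hence C_0 ≅ Z^7, C_1 ≅ Z^21, C_2 ≅ Z^14.

∂_1: C_1 → C_0 maps an edge to its endpoints' difference, ∂[p,q] = q − p.
This gives a 7×21 integer matrix of rank 6; reducing to Smith normal form yields diagonal entries (1,1,1,1,1,1).

Boundary ∂_2: C_2 → C_1 acts by ∂[p,q,r] = [q,r] − [p,r] + [p,q]. For instance
  ∂ace = ce − ae + ac,
  ∂bcg = cg − bg + bc.
The 21×14 boundary matrix has rank 13 and Smith normal form diag(1,1,1,1,1,1,1,1,1,1,1,1,1).

Computing H_k = (kernel of ∂_k) / (image of ∂_{k+1}):

  H_0: rank C_0 − rank ∂_1 = 7 − 6 = 1, and the invariant factors of ∂_1 are all 1, so H_0 = Z.
  H_1: rank ker ∂_1 − rank ∂_2 = (21 − 6) − 13 = 2, and the invariant factors of ∂_2 are all 1, so H_1 = Z^2.
  H_2: rank ker ∂_2 − rank ∂_3 = (14 − 13) − 0 = 1, and there is no ∂_3, so H_2 = Z.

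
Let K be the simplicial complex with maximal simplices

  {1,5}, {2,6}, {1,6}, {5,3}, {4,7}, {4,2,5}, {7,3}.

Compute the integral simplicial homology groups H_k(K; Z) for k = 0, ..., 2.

Fix the vertex order 1 < 2 < 3 < 4 < 5 < 6 < 7 and write every simplex with vertices in increasing order. Then dim K = 2 and the simplices of K are:

  0-simplices (7): [1], [2], [3], [4], [5], [6], [7]
  1-simplices (9): [1,5], [1,6], [2,4], [2,5], [2,6], [3,5], [3,7], [4,5], [4,7]
  2-simplices (1): [2,4,5]

Hence C_0 ≅ Z^7, C_1 ≅ Z^9, C_2 ≅ Z^1.

∂_1: C_1 → C_0 is given by ∂[p,q] = [q] − [p].
This gives a 7×9 integer matrix of rank 6; reducing to Smith normal form yields diagonal entries (1,1,1,1,1,1).

∂_2: C_2 → C_1 sends each 2-simplex [p,q,r] to [q,r] − [p,r] + [p,q]. For instance
  ∂[2,4,5] = [4,5] − [2,5] + [2,4].
The resulting 9×1 matrix has rank 1, and its Smith normal form has invariant factors (1).

From H_k ≅ ker(∂_k) / im(∂_{k+1}) we obtain:

  H_0: rank C_0 − rank ∂_1 = 7 − 6 = 1, and the invariant factors of ∂_1 are all 1, so H_0 = Z.
  H_1: rank ker ∂_1 − rank ∂_2 = (9 − 6) − 1 = 2, and the invariant factors of ∂_2 are all 1, so H_1 = Z^2.
  H_2: rank ker ∂_2 − rank ∂_3 = (1 − 1) − 0 = 0, and there is no ∂_3, so H_2 = 0.

H_0 ≅ Z,  H_1 ≅ Z^2,  H_2 = 0.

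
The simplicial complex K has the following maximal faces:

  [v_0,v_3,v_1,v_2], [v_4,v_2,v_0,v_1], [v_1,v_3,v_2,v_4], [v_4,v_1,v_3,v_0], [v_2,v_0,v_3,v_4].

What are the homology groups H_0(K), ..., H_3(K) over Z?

H_0 ≅ Z,  H_1 = 0,  H_2 = 0,  H_3 ≅ Z.

Fix the vertex order v_0 < v_1 < v_2 < v_3 < v_4 and write every simplex with vertices in increasing order. Then dim K = 3 and the simplices of K are:

  0-simplices (5): [v_0], [v_1], [v_2], [v_3], [v_4]
  1-simplices (10): [v_0,v_1], [v_0,v_2], [v_0,v_3], [v_0,v_4], [v_1,v_2], [v_1,v_3], [v_1,v_4], [v_2,v_3], [v_2,v_4], [v_3,v_4]
  2-simplices (10): [v_0,v_1,v_2], [v_0,v_1,v_3], [v_0,v_1,v_4], [v_0,v_2,v_3], [v_0,v_2,v_4], [v_0,v_3,v_4], [v_1,v_2,v_3], [v_1,v_2,v_4], [v_1,v_3,v_4], [v_2,v_3,v_4]
  3-simplices (5): [v_0,v_1,v_2,v_3], [v_0,v_1,v_2,v_4], [v_0,v_1,v_3,v_4], [v_0,v_2,v_3,v_4], [v_1,v_2,v_3,v_4]

giving chain groups C_0 ≅ Z^5, C_1 ≅ Z^10, C_2 ≅ Z^10, C_3 ≅ Z^5.

Boundary ∂_1: C_1 → C_0 maps an edge to its endpoints' difference, ∂[p,q] = q − p.
The 5×10 boundary matrix has rank 4 and Smith normal form diag(1,1,1,1).

The boundary map ∂_2: C_2 → C_1 maps a triangle to the signed sum of its edges. For instance
  ∂[v_1,v_3,v_4] = [v_3,v_4] − [v_1,v_4] + [v_1,v_3],
  ∂[v_0,v_2,v_3] = [v_2,v_3] − [v_0,v_3] + [v_0,v_2].
The resulting 10×10 matrix has rank 6, and its Smith normal form has invariant factors (1,1,1,1,1,1).

∂_3: C_3 → C_2 sends each 3-simplex σ to the alternating sum Σ_i (−1)^i (σ with its i-th vertex removed). For instance
  ∂[v_0,v_1,v_2,v_3] = [v_1,v_2,v_3] − [v_0,v_2,v_3] + [v_0,v_1,v_3] − [v_0,v_1,v_2],
  ∂[v_0,v_2,v_3,v_4] = [v_2,v_3,v_4] − [v_0,v_3,v_4] + [v_0,v_2,v_4] − [v_0,v_2,v_3].
As a 10×5 matrix over Z this has rank 4, with invariant factors (1,1,1,1).

Reading off H_k = ker ∂_k / im ∂_{k+1}:

  H_0: rank C_0 − rank ∂_1 = 5 − 4 = 1, and the invariant factors of ∂_1 are all 1, so H_0 ≅ Z.
  H_1: rank ker ∂_1 − rank ∂_2 = (10 − 4) − 6 = 0, and the invariant factors of ∂_2 are all 1, so H_1 ≅ 0.
  H_2: rank ker ∂_2 − rank ∂_3 = (10 − 6) − 4 = 0, and the invariant factors of ∂_3 are all 1, so H_2 ≅ 0.
  H_3: rank ker ∂_3 − rank ∂_4 = (5 − 4) − 0 = 1, and there is no ∂_4, so H_3 ≅ Z.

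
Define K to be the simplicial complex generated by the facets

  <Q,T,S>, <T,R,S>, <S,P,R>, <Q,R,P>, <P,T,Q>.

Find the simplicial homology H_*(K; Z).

We work with the vertex ordering P < Q < R < S < T. The simplices of K, each written with vertices in increasing order, are:

  0-simplices (5): P, Q, R, S, T
  1-simplices (10): PQ, PR, PS, PT, QR, QS, QT, RS, RT, ST
  2-simplices (5): PQR, PQT, PRS, QST, RST

giving chain groups C_0 ≅ Z^5, C_1 ≅ Z^10, C_2 ≅ Z^5.

Boundary ∂_1: C_1 → C_0 sends each edge [p,q] (with p < q) to q − p. For instance
  ∂RS = S − R.
The 5×10 boundary matrix has rank 4 and Smith normal form diag(1,1,1,1).

Boundary ∂_2: C_2 → C_1 sends each 2-simplex [p,q,r] to [q,r] − [p,r] + [p,q]. For instance
  ∂PQR = QR − PR + PQ,
  ∂QST = ST − QT + QS.
As a 10×5 matrix over Z this has rank 5, with invariant factors (1,1,1,1,1).

Now H_k = ker ∂_k / im ∂_{k+1}, so:

  H_0: rank C_0 − rank ∂_1 = 5 − 4 = 1, and the invariant factors of ∂_1 are all 1, so H_0 ≅ Z.
  H_1: rank ker ∂_1 − rank ∂_2 = (10 − 4) − 5 = 1, and the invariant factors of ∂_2 are all 1, so H_1 ≅ Z.
  H_2: rank ker ∂_2 − rank ∂_3 = (5 − 5) − 0 = 0, and there is no ∂_3, so H_2 ≅ 0.

H_0 ≅ Z,  H_1 ≅ Z,  H_2 = 0.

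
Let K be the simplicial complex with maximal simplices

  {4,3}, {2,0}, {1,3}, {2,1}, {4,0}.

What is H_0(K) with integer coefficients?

H_0 ≅ Z.

Order the vertices as 0 < 1 < 2 < 3 < 4. Listing each simplex with vertices in this order, K has dimension 1 with simplices:

  0-simplices (5): [0], [1], [2], [3], [4]
  1-simplices (5): [0,2], [0,4], [1,2], [1,3], [3,4]

Hence C_0 ≅ Z^5, C_1 ≅ Z^5.

The boundary map ∂_1: C_1 → C_0 is given by ∂[p,q] = [q] − [p].
As a 5×5 matrix over Z this has rank 4, with invariant factors (1,1,1,1).

From H_k ≅ ker(∂_k) / im(∂_{k+1}) we obtain:

  H_0: rank C_0 − rank ∂_1 = 5 − 4 = 1, and the invariant factors of ∂_1 are all 1, so H_0 ≅ Z.

(K is a triangulation of the circle S^1.)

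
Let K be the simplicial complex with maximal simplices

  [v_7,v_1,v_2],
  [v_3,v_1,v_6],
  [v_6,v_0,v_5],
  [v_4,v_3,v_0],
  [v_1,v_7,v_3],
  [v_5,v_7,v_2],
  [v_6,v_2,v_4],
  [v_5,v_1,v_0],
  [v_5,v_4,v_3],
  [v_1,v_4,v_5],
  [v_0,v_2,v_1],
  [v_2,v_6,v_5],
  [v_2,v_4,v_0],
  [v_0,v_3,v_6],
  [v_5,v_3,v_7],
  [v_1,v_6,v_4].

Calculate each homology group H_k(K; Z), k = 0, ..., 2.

H_0 ≅ Z,  H_1 ≅ Z^2,  H_2 ≅ Z.

Take the total order v_0 < v_1 < v_2 < v_3 < v_4 < v_5 < v_6 < v_7 on the vertex set. Then K (dimension 2) consists of the simplices:

  0-simplices (8): [v_0], [v_1], [v_2], [v_3], [v_4], [v_5], [v_6], [v_7]
  1-simplices (24): (24 of them)
  2-simplices (16): (16 of them)

giving chain groups C_0 ≅ Z^8, C_1 ≅ Z^24, C_2 ≅ Z^16.

Boundary ∂_1: C_1 → C_0 is given by ∂[p,q] = [q] − [p]. For instance
  ∂[v_0,v_4] = [v_4] − [v_0].
As a 8×24 matrix over Z this has rank 7, with invariant factors (1,1,1,1,1,1,1).

∂_2: C_2 → C_1 acts by ∂[p,q,r] = [q,r] − [p,r] + [p,q]. For instance
  ∂[v_0,v_1,v_2] = [v_1,v_2] − [v_0,v_2] + [v_0,v_1],
  ∂[v_2,v_5,v_7] = [v_5,v_7] − [v_2,v_7] + [v_2,v_5].
This gives a 24×16 integer matrix of rank 15; reducing to Smith normal form yields diagonal entries (1,1,1,1,1,1,1,1,1,1,1,1,1,1,1).

Reading off H_k = ker ∂_k / im ∂_{k+1}:

  H_0: rank C_0 − rank ∂_1 = 8 − 7 = 1, and the invariant factors of ∂_1 are all 1, so H_0 = Z.
  H_1: rank ker ∂_1 − rank ∂_2 = (24 − 7) − 15 = 2, and the invariant factors of ∂_2 are all 1, so H_1 = Z^2.
  H_2: rank ker ∂_2 − rank ∂_3 = (16 − 15) − 0 = 1, and there is no ∂_3, so H_2 = Z.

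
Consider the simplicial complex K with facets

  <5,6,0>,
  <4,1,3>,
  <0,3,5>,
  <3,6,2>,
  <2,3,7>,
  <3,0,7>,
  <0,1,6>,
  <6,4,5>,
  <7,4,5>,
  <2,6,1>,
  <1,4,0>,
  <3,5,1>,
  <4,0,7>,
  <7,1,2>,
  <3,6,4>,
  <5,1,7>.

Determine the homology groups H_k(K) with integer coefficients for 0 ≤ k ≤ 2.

H_0 ≅ Z,  H_1 ≅ Z^2,  H_2 ≅ Z.

Take the total order 0 < 1 < 2 < 3 < 4 < 5 < 6 < 7 on the vertex set. Then K (dimension 2) consists of the simplices:

  0-simplices (8): [0], [1], [2], [3], [4], [5], [6], [7]
  1-simplices (24): (24 of them)
  2-simplices (16): [0,1,4], [0,1,6], [0,3,5], [0,3,7], [0,4,7], [0,5,6], [1,2,6], [1,2,7], [1,3,4], [1,3,5], [1,5,7], [2,3,6], [2,3,7], [3,4,6], [4,5,6], [4,5,7]

so the chain groups are C_0 ≅ Z^8, C_1 ≅ Z^24, C_2 ≅ Z^16.

Boundary ∂_1: C_1 → C_0 is given by ∂[p,q] = [q] − [p]. For instance
  ∂[3,5] = [5] − [3].
The 8×24 boundary matrix has rank 7 and Smith normal form diag(1,1,1,1,1,1,1).

∂_2: C_2 → C_1 sends each 2-simplex [p,q,r] to [q,r] − [p,r] + [p,q]. For instance
  ∂[0,1,6] = [1,6] − [0,6] + [0,1],
  ∂[0,1,4] = [1,4] − [0,4] + [0,1].
As a 24×16 matrix over Z this has rank 15, with invariant factors (1,1,1,1,1,1,1,1,1,1,1,1,1,1,1).

From H_k ≅ ker(∂_k) / im(∂_{k+1}) we obtain:

  H_0: rank C_0 − rank ∂_1 = 8 − 7 = 1, and the invariant factors of ∂_1 are all 1, so H_0 = Z.
  H_1: rank ker ∂_1 − rank ∂_2 = (24 − 7) − 15 = 2, and the invariant factors of ∂_2 are all 1, so H_1 = Z^2.
  H_2: rank ker ∂_2 − rank ∂_3 = (16 − 15) − 0 = 1, and there is no ∂_3, so H_2 = Z.

As a check, the Euler characteristic is 8 − 24 + 16 = 0, which agrees with 1 − 2 + 1 = 0.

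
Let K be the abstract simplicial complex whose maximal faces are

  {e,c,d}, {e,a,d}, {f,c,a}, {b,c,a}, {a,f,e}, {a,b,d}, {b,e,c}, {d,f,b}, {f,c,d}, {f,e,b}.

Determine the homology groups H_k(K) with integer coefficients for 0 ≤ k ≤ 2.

H_0 = Z,  H_1 = Z/2,  H_2 = 0.

Take the total order a < b < c < d < e < f on the vertex set. Then K (dimension 2) consists of the simplices:

  0-simplices (6): a, b, c, d, e, f
  1-simplices (15): ab, ac, ad, ae, af, bc, bd, be, bf, cd, ce, cf, de, df, ef
  2-simplices (10): abc, abd, acf, ade, aef, bce, bdf, bef, cde, cdf

Hence C_0 ≅ Z^6, C_1 ≅ Z^15, C_2 ≅ Z^10.

Boundary ∂_1: C_1 → C_0 maps an edge to its endpoints' difference, ∂[p,q] = q − p. For instance
  ∂bf = f − b.
The resulting 6×15 matrix has rank 5, and its Smith normal form has invariant factors (1,1,1,1,1).

Boundary ∂_2: C_2 → C_1 maps a triangle to the signed sum of its edges. For instance
  ∂bdf = df − bf + bd,
  ∂aef = ef − af + ae.
The 15×10 boundary matrix has rank 10 and Smith normal form diag(1,1,1,1,1,1,1,1,1,2).

Reading off H_k = ker ∂_k / im ∂_{k+1}:

  H_0: rank C_0 − rank ∂_1 = 6 − 5 = 1, and the invariant factors of ∂_1 are all 1, so H_0 ≅ Z.
  H_1: rank ker ∂_1 − rank ∂_2 = (15 − 5) − 10 = 0, and ∂_2 has invariant factor 2 > 1, so H_1 ≅ Z/2.
  H_2: rank ker ∂_2 − rank ∂_3 = (10 − 10) − 0 = 0, and there is no ∂_3, so H_2 ≅ 0.

As a check, the Euler characteristic is 6 − 15 + 10 = 1, which agrees with 1 − 0 + 0 = 1.
(K is a triangulation of the real projective plane RP^2.)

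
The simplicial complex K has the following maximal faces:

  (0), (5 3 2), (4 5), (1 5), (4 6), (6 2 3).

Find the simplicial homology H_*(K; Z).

Order the vertices as 0 < 1 < 2 < 3 < 4 < 5 < 6. Listing each simplex with vertices in this order, K has dimension 2 with simplices:

  0-simplices (7): [0], [1], [2], [3], [4], [5], [6]
  1-simplices (8): [1,5], [2,3], [2,5], [2,6], [3,5], [3,6], [4,5], [4,6]
  2-simplices (2): [2,3,5], [2,3,6]

so the chain groups are C_0 ≅ Z^7, C_1 ≅ Z^8, C_2 ≅ Z^2.

The boundary map ∂_1: C_1 → C_0 maps an edge to its endpoints' difference, ∂[p,q] = q − p.
This gives a 7×8 integer matrix of rank 5; reducing to Smith normal form yields diagonal entries (1,1,1,1,1).

The boundary map ∂_2: C_2 → C_1 acts by ∂[p,q,r] = [q,r] − [p,r] + [p,q]. For instance
  ∂[2,3,5] = [3,5] − [2,5] + [2,3],
  ∂[2,3,6] = [3,6] − [2,6] + [2,3].
As a 8×2 matrix over Z this has rank 2, with invariant factors (1,1).

From H_k ≅ ker(∂_k) / im(∂_{k+1}) we obtain:

  H_0: rank C_0 − rank ∂_1 = 7 − 5 = 2, and the invariant factors of ∂_1 are all 1, so H_0 ≅ Z^2.
  H_1: rank ker ∂_1 − rank ∂_2 = (8 − 5) − 2 = 1, and the invariant factors of ∂_2 are all 1, so H_1 ≅ Z.
  H_2: rank ker ∂_2 − rank ∂_3 = (2 − 2) − 0 = 0, and there is no ∂_3, so H_2 ≅ 0.

As a check, the Euler characteristic is 7 − 8 + 2 = 1, which agrees with 2 − 1 + 0 = 1.

H_0 = Z^2,  H_1 = Z,  H_2 = 0.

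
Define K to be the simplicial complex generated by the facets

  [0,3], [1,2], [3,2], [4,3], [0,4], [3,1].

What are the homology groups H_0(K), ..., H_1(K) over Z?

H_0 = Z,  H_1 = Z^2.

Take the total order 0 < 1 < 2 < 3 < 4 on the vertex set. Then K (dimension 1) consists of the simplices:

  0-simplices (5): [0], [1], [2], [3], [4]
  1-simplices (6): [0,3], [0,4], [1,2], [1,3], [2,3], [3,4]

so the chain groups are C_0 ≅ Z^5, C_1 ≅ Z^6.

∂_1: C_1 → C_0 maps an edge to its endpoints' difference, ∂[p,q] = q − p. For instance
  ∂[3,4] = [4] − [3].
As a 5×6 matrix over Z this has rank 4, with invariant factors (1,1,1,1).

Computing H_k = (kernel of ∂_k) / (image of ∂_{k+1}):

  H_0: rank C_0 − rank ∂_1 = 5 − 4 = 1, and the invariant factors of ∂_1 are all 1, so H_0 = Z.
  H_1: rank ker ∂_1 − rank ∂_2 = (6 − 4) − 0 = 2, and there is no ∂_2, so H_1 = Z^2.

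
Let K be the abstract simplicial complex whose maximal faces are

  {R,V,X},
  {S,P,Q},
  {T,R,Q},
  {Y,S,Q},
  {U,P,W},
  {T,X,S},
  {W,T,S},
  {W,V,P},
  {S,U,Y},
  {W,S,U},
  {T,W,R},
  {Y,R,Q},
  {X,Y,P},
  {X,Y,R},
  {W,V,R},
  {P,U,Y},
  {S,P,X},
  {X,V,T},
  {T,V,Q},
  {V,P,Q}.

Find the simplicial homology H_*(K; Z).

We work with the vertex ordering P < Q < R < S < T < U < V < W < X < Y. The simplices of K, each written with vertices in increasing order, are:

  0-simplices (10): P, Q, R, S, T, U, V, W, X, Y
  1-simplices (30): PQ, PS, PU, PV, PW, PX, PY, QR, QS, QT, QV, QY, RT, RV, RW, RX, RY, ST, SU, SW, SX, SY, TV, TW, TX, UW, UY, VW, VX, XY
  2-simplices (20): PQS, PQV, PSX, PUW, PUY, PVW, PXY, QRT, QRY, QSY, QTV, RTW, RVW, RVX, RXY, STW, STX, SUW, SUY, TVX

Hence C_0 ≅ Z^10, C_1 ≅ Z^30, C_2 ≅ Z^20.

The boundary map ∂_1: C_1 → C_0 is given by ∂[p,q] = [q] − [p].
The 10×30 boundary matrix has rank 9 and Smith normal form diag(1,1,1,1,1,1,1,1,1).

The boundary map ∂_2: C_2 → C_1 acts by ∂[p,q,r] = [q,r] − [p,r] + [p,q]. For instance
  ∂RVW = VW − RW + RV,
  ∂PVW = VW − PW + PV.
As a 30×20 matrix over Z this has rank 20, with invariant factors (1,1,1,1,1,1,1,1,1,1,1,1,1,1,1,1,1,1,1,2).

From H_k ≅ ker(∂_k) / im(∂_{k+1}) we obtain:

  H_0: rank C_0 − rank ∂_1 = 10 − 9 = 1, and the invariant factors of ∂_1 are all 1, so H_0 = Z.
  H_1: rank ker ∂_1 − rank ∂_2 = (30 − 9) − 20 = 1, and ∂_2 has invariant factor 2 > 1, so H_1 = Z × Z/2.
  H_2: rank ker ∂_2 − rank ∂_3 = (20 − 20) − 0 = 0, and there is no ∂_3, so H_2 = 0.

H_0 = Z,  H_1 = Z × Z/2,  H_2 = 0.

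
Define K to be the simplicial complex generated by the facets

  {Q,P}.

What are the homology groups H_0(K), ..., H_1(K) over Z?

Order the vertices as P < Q. Listing each simplex with vertices in this order, K has dimension 1 with simplices:

  0-simplices (2): P, Q
  1-simplices (1): PQ

so the chain groups are C_0 ≅ Z^2, C_1 ≅ Z^1.

Boundary ∂_1: C_1 → C_0 is given by ∂[p,q] = [q] − [p].
As a 2×1 matrix over Z this has rank 1, with invariant factors (1).

Reading off H_k = ker ∂_k / im ∂_{k+1}:

  H_0: rank C_0 − rank ∂_1 = 2 − 1 = 1, and the invariant factors of ∂_1 are all 1, so H_0 = Z.
  H_1: rank ker ∂_1 − rank ∂_2 = (1 − 1) − 0 = 0, and there is no ∂_2, so H_1 = 0.

As a check, the Euler characteristic is 2 − 1 = 1, which agrees with 1 − 0 = 1.

H_0 = Z,  H_1 = 0.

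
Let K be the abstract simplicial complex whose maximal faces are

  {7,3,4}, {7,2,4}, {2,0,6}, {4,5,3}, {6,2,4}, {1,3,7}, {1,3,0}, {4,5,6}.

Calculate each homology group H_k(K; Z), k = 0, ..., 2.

We work with the vertex ordering 0 < 1 < 2 < 3 < 4 < 5 < 6 < 7. The simplices of K, each written with vertices in increasing order, are:

  0-simplices (8): [0], [1], [2], [3], [4], [5], [6], [7]
  1-simplices (16): [0,1], [0,2], [0,3], [0,6], [1,3], [1,7], [2,4], [2,6], [2,7], [3,4], [3,5], [3,7], [4,5], [4,6], [4,7], [5,6]
  2-simplices (8): [0,1,3], [0,2,6], [1,3,7], [2,4,6], [2,4,7], [3,4,5], [3,4,7], [4,5,6]

giving chain groups C_0 ≅ Z^8, C_1 ≅ Z^16, C_2 ≅ Z^8.

∂_1: C_1 → C_0 maps an edge to its endpoints' difference, ∂[p,q] = q − p.
The resulting 8×16 matrix has rank 7, and its Smith normal form has invariant factors (1,1,1,1,1,1,1).

Boundary ∂_2: C_2 → C_1 acts by ∂[p,q,r] = [q,r] − [p,r] + [p,q]. For instance
  ∂[3,4,5] = [4,5] − [3,5] + [3,4],
  ∂[1,3,7] = [3,7] − [1,7] + [1,3].
As a 16×8 matrix over Z this has rank 8, with invariant factors (1,1,1,1,1,1,1,1).

From H_k ≅ ker(∂_k) / im(∂_{k+1}) we obtain:

  H_0: rank C_0 − rank ∂_1 = 8 − 7 = 1, and the invariant factors of ∂_1 are all 1, so H_0 ≅ Z.
  H_1: rank ker ∂_1 − rank ∂_2 = (16 − 7) − 8 = 1, and the invariant factors of ∂_2 are all 1, so H_1 ≅ Z.
  H_2: rank ker ∂_2 − rank ∂_3 = (8 − 8) − 0 = 0, and there is no ∂_3, so H_2 ≅ 0.

As a check, the Euler characteristic is 8 − 16 + 8 = 0, which agrees with 1 − 1 + 0 = 0.

H_0 = Z,  H_1 = Z,  H_2 = 0.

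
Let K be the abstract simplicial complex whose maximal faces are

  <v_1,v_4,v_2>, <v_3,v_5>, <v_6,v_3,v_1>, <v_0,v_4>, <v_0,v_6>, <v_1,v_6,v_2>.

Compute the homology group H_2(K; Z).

H_2 = 0.

Order the vertices as v_0 < v_1 < v_2 < v_3 < v_4 < v_5 < v_6. Listing each simplex with vertices in this order, K has dimension 2 with simplices:

  0-simplices (7): [v_0], [v_1], [v_2], [v_3], [v_4], [v_5], [v_6]
  1-simplices (10): [v_0,v_4], [v_0,v_6], [v_1,v_2], [v_1,v_3], [v_1,v_4], [v_1,v_6], [v_2,v_4], [v_2,v_6], [v_3,v_5], [v_3,v_6]
  2-simplices (3): [v_1,v_2,v_4], [v_1,v_2,v_6], [v_1,v_3,v_6]

giving chain groups C_0 ≅ Z^7, C_1 ≅ Z^10, C_2 ≅ Z^3.

∂_1: C_1 → C_0 sends each edge [p,q] (with p < q) to q − p. For instance
  ∂[v_0,v_6] = [v_6] − [v_0].
As a 7×10 matrix over Z this has rank 6, with invariant factors (1,1,1,1,1,1).

The boundary map ∂_2: C_2 → C_1 maps a triangle to the signed sum of its edges. For instance
  ∂[v_1,v_3,v_6] = [v_3,v_6] − [v_1,v_6] + [v_1,v_3],
  ∂[v_1,v_2,v_6] = [v_2,v_6] − [v_1,v_6] + [v_1,v_2].
As a 10×3 matrix over Z this has rank 3, with invariant factors (1,1,1).

Computing H_k = (kernel of ∂_k) / (image of ∂_{k+1}):

  H_2: rank ker ∂_2 − rank ∂_3 = (3 − 3) − 0 = 0, and there is no ∂_3, so H_2 = 0.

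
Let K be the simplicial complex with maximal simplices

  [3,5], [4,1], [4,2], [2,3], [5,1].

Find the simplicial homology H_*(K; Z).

Take the total order 1 < 2 < 3 < 4 < 5 on the vertex set. Then K (dimension 1) consists of the simplices:

  0-simplices (5): [1], [2], [3], [4], [5]
  1-simplices (5): [1,4], [1,5], [2,3], [2,4], [3,5]

giving chain groups C_0 ≅ Z^5, C_1 ≅ Z^5.

∂_1: C_1 → C_0 sends each edge [p,q] (with p < q) to q − p. For instance
  ∂[1,5] = [5] − [1].
This gives a 5×5 integer matrix of rank 4; reducing to Smith normal form yields diagonal entries (1,1,1,1).

Reading off H_k = ker ∂_k / im ∂_{k+1}:

  H_0: rank C_0 − rank ∂_1 = 5 − 4 = 1, and the invariant factors of ∂_1 are all 1, so H_0 ≅ Z.
  H_1: rank ker ∂_1 − rank ∂_2 = (5 − 4) − 0 = 1, and there is no ∂_2, so H_1 ≅ Z.

As a check, the Euler characteristic is 5 − 5 = 0, which agrees with 1 − 1 = 0.
(K is a triangulation of the circle S^1.)

H_0 ≅ Z,  H_1 ≅ Z.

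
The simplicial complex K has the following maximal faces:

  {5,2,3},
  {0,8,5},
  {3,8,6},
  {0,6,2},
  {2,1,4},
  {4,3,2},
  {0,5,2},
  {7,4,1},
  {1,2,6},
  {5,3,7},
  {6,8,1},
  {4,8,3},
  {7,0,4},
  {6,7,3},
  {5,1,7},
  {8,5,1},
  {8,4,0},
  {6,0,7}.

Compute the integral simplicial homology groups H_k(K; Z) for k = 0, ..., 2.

H_0 ≅ Z,  H_1 ≅ Z^2,  H_2 ≅ Z.

We work with the vertex ordering 0 < 1 < 2 < 3 < 4 < 5 < 6 < 7 < 8. The simplices of K, each written with vertices in increasing order, are:

  0-simplices (9): [0], [1], [2], [3], [4], [5], [6], [7], [8]
  1-simplices (27): (27 of them)
  2-simplices (18): [0,2,5], [0,2,6], [0,4,7], [0,4,8], [0,5,8], [0,6,7], [1,2,4], [1,2,6], [1,4,7], [1,5,7], [1,5,8], [1,6,8], [2,3,4], [2,3,5], [3,4,8], [3,5,7], [3,6,7], [3,6,8]

so the chain groups are C_0 ≅ Z^9, C_1 ≅ Z^27, C_2 ≅ Z^18.

∂_1: C_1 → C_0 maps an edge to its endpoints' difference, ∂[p,q] = q − p. For instance
  ∂[1,7] = [7] − [1].
The 9×27 boundary matrix has rank 8 and Smith normal form diag(1,1,1,1,1,1,1,1).

∂_2: C_2 → C_1 sends each 2-simplex [p,q,r] to [q,r] − [p,r] + [p,q]. For instance
  ∂[1,5,7] = [5,7] − [1,7] + [1,5],
  ∂[0,5,8] = [5,8] − [0,8] + [0,5].
The 27×18 boundary matrix has rank 17 and Smith normal form diag(1,1,1,1,1,1,1,1,1,1,1,1,1,1,1,1,1).

Computing H_k = (kernel of ∂_k) / (image of ∂_{k+1}):

  H_0: rank C_0 − rank ∂_1 = 9 − 8 = 1, and the invariant factors of ∂_1 are all 1, so H_0 = Z.
  H_1: rank ker ∂_1 − rank ∂_2 = (27 − 8) − 17 = 2, and the invariant factors of ∂_2 are all 1, so H_1 = Z^2.
  H_2: rank ker ∂_2 − rank ∂_3 = (18 − 17) − 0 = 1, and there is no ∂_3, so H_2 = Z.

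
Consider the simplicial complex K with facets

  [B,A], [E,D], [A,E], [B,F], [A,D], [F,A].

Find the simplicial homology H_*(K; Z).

H_0 ≅ Z,  H_1 ≅ Z^2.

We work with the vertex ordering A < B < D < E < F. The simplices of K, each written with vertices in increasing order, are:

  0-simplices (5): A, B, D, E, F
  1-simplices (6): AB, AD, AE, AF, BF, DE

Hence C_0 ≅ Z^5, C_1 ≅ Z^6.

Boundary ∂_1: C_1 → C_0 sends each edge [p,q] (with p < q) to q − p. For instance
  ∂AE = E − A.
As a 5×6 matrix over Z this has rank 4, with invariant factors (1,1,1,1).

Computing H_k = (kernel of ∂_k) / (image of ∂_{k+1}):

  H_0: rank C_0 − rank ∂_1 = 5 − 4 = 1, and the invariant factors of ∂_1 are all 1, so H_0 = Z.
  H_1: rank ker ∂_1 − rank ∂_2 = (6 − 4) − 0 = 2, and there is no ∂_2, so H_1 = Z^2.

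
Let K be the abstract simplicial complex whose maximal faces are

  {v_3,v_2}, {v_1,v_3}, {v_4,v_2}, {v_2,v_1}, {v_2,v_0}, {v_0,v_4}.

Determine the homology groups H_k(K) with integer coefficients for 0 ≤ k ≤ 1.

We work with the vertex ordering v_0 < v_1 < v_2 < v_3 < v_4. The simplices of K, each written with vertices in increasing order, are:

  0-simplices (5): [v_0], [v_1], [v_2], [v_3], [v_4]
  1-simplices (6): [v_0,v_2], [v_0,v_4], [v_1,v_2], [v_1,v_3], [v_2,v_3], [v_2,v_4]

giving chain groups C_0 ≅ Z^5, C_1 ≅ Z^6.

Boundary ∂_1: C_1 → C_0 is given by ∂[p,q] = [q] − [p].
This gives a 5×6 integer matrix of rank 4; reducing to Smith normal form yields diagonal entries (1,1,1,1).

Computing H_k = (kernel of ∂_k) / (image of ∂_{k+1}):

  H_0: rank C_0 − rank ∂_1 = 5 − 4 = 1, and the invariant factors of ∂_1 are all 1, so H_0 = Z.
  H_1: rank ker ∂_1 − rank ∂_2 = (6 − 4) − 0 = 2, and there is no ∂_2, so H_1 = Z^2.

As a check, the Euler characteristic is 5 − 6 = -1, which agrees with 1 − 2 = -1.

H_0 = Z,  H_1 = Z^2.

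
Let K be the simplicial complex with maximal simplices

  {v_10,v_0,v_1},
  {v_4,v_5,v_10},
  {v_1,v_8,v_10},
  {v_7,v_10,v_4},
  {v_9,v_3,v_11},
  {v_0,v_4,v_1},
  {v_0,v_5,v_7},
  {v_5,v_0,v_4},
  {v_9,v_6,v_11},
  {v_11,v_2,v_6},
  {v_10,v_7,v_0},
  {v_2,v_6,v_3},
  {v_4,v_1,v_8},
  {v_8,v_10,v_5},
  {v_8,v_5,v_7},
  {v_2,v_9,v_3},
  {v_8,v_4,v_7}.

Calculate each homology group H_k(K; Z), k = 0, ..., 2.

K has 12 vertices, 28 edges, 17 triangles.
rank ∂_0 = 0, rank ∂_1 = 10 ⇒ b_0 = 12 − 0 − 10 = 2; all invariant factors of ∂_1 are 1 so no torsion. So H_0 ≅ Z^2.
rank ∂_1 = 10, rank ∂_2 = 17 ⇒ b_1 = 28 − 10 − 17 = 1; ∂_2 has invariant factor(s) [2] giving torsion. So H_1 ≅ Z ⊕ Z/2Z.
rank ∂_2 = 17, rank ∂_3 = 0 ⇒ b_2 = 17 − 17 − 0 = 0. So H_2 ≅ 0.

H_0 = Z^2,  H_1 = Z ⊕ Z/2Z,  H_2 = 0.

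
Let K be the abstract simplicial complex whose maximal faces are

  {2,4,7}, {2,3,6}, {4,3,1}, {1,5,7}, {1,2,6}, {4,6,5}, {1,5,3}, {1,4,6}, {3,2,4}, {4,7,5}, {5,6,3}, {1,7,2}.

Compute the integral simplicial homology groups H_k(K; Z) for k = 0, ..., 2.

Order the vertices as 1 < 2 < 3 < 4 < 5 < 6 < 7. Listing each simplex with vertices in this order, K has dimension 2 with simplices:

  0-simplices (7): [1], [2], [3], [4], [5], [6], [7]
  1-simplices (18): [1,2], [1,3], [1,4], [1,5], [1,6], [1,7], [2,3], [2,4], [2,6], [2,7], [3,4], [3,5], [3,6], [4,5], [4,6], [4,7], [5,6], [5,7]
  2-simplices (12): [1,2,6], [1,2,7], [1,3,4], [1,3,5], [1,4,6], [1,5,7], [2,3,4], [2,3,6], [2,4,7], [3,5,6], [4,5,6], [4,5,7]

Hence C_0 ≅ Z^7, C_1 ≅ Z^18, C_2 ≅ Z^12.

Boundary ∂_1: C_1 → C_0 maps an edge to its endpoints' difference, ∂[p,q] = q − p. For instance
  ∂[3,6] = [6] − [3].
This gives a 7×18 integer matrix of rank 6; reducing to Smith normal form yields diagonal entries (1,1,1,1,1,1).

The boundary map ∂_2: C_2 → C_1 sends each 2-simplex [p,q,r] to [q,r] − [p,r] + [p,q]. For instance
  ∂[4,5,6] = [5,6] − [4,6] + [4,5],
  ∂[2,3,6] = [3,6] − [2,6] + [2,3].
This gives a 18×12 integer matrix of rank 12; reducing to Smith normal form yields diagonal entries (1,1,1,1,1,1,1,1,1,1,1,2).

From H_k ≅ ker(∂_k) / im(∂_{k+1}) we obtain:

  H_0: rank C_0 − rank ∂_1 = 7 − 6 = 1, and the invariant factors of ∂_1 are all 1, so H_0 ≅ Z.
  H_1: rank ker ∂_1 − rank ∂_2 = (18 − 6) − 12 = 0, and ∂_2 has invariant factor 2 > 1, so H_1 ≅ Z/2.
  H_2: rank ker ∂_2 − rank ∂_3 = (12 − 12) − 0 = 0, and there is no ∂_3, so H_2 ≅ 0.

H_0 = Z,  H_1 = Z/2,  H_2 = 0.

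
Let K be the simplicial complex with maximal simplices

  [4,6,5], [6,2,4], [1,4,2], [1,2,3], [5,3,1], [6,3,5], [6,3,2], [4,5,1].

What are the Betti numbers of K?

K has 6 vertices, 12 edges, 8 triangles.
rank ∂_0 = 0, rank ∂_1 = 5 ⇒ b_0 = 6 − 0 − 5 = 1; all invariant factors of ∂_1 are 1 so no torsion. So H_0 = Z.
rank ∂_1 = 5, rank ∂_2 = 7 ⇒ b_1 = 12 − 5 − 7 = 0; all invariant factors of ∂_2 are 1 so no torsion. So H_1 = 0.
rank ∂_2 = 7, rank ∂_3 = 0 ⇒ b_2 = 8 − 7 − 0 = 1. So H_2 = Z.

b_0 = 1, b_1 = 0, b_2 = 1.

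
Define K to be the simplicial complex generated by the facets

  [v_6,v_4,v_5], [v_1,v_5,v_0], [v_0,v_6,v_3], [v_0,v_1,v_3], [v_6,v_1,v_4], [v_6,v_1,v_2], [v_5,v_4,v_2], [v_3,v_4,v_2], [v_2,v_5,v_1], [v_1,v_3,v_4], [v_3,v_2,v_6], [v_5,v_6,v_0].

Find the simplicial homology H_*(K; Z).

We work with the vertex ordering v_0 < v_1 < v_2 < v_3 < v_4 < v_5 < v_6. The simplices of K, each written with vertices in increasing order, are:

  0-simplices (7): [v_0], [v_1], [v_2], [v_3], [v_4], [v_5], [v_6]
  1-simplices (18): (18 of them)
  2-simplices (12): (12 of them)

giving chain groups C_0 ≅ Z^7, C_1 ≅ Z^18, C_2 ≅ Z^12.

Boundary ∂_1: C_1 → C_0 maps an edge to its endpoints' difference, ∂[p,q] = q − p. For instance
  ∂[v_0,v_1] = [v_1] − [v_0].
The resulting 7×18 matrix has rank 6, and its Smith normal form has invariant factors (1,1,1,1,1,1).

Boundary ∂_2: C_2 → C_1 maps a triangle to the signed sum of its edges. For instance
  ∂[v_2,v_4,v_5] = [v_4,v_5] − [v_2,v_5] + [v_2,v_4],
  ∂[v_2,v_3,v_4] = [v_3,v_4] − [v_2,v_4] + [v_2,v_3].
The 18×12 boundary matrix has rank 12 and Smith normal form diag(1,1,1,1,1,1,1,1,1,1,1,2).

Computing H_k = (kernel of ∂_k) / (image of ∂_{k+1}):

  H_0: rank C_0 − rank ∂_1 = 7 − 6 = 1, and the invariant factors of ∂_1 are all 1, so H_0 ≅ Z.
  H_1: rank ker ∂_1 − rank ∂_2 = (18 − 6) − 12 = 0, and ∂_2 has invariant factor 2 > 1, so H_1 ≅ Z_2.
  H_2: rank ker ∂_2 − rank ∂_3 = (12 − 12) − 0 = 0, and there is no ∂_3, so H_2 ≅ 0.

As a check, the Euler characteristic is 7 − 18 + 12 = 1, which agrees with 1 − 0 + 0 = 1.

H_0 ≅ Z,  H_1 ≅ Z_2,  H_2 = 0.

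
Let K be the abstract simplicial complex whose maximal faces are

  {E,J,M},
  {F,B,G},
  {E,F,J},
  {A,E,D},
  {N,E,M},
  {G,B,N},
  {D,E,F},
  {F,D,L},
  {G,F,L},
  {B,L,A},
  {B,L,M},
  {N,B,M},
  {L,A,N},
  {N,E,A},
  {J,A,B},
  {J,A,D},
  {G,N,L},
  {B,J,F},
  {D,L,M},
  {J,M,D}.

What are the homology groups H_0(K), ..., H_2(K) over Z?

H_0 = Z,  H_1 = Z × Z/2,  H_2 = 0.

Take the total order A < B < D < E < F < G < J < L < M < N on the vertex set. Then K (dimension 2) consists of the simplices:

  0-simplices (10): A, B, D, E, F, G, J, L, M, N
  1-simplices (30): AB, AD, AE, AJ, AL, AN, BF, BG, BJ, BL, BM, BN, DE, DF, DJ, DL, DM, EF, EJ, EM, EN, FG, FJ, FL, GL, GN, JM, LM, LN, MN
  2-simplices (20): ABJ, ABL, ADE, ADJ, AEN, ALN, BFG, BFJ, BGN, BLM, BMN, DEF, DFL, DJM, DLM, EFJ, EJM, EMN, FGL, GLN

so the chain groups are C_0 ≅ Z^10, C_1 ≅ Z^30, C_2 ≅ Z^20.

∂_1: C_1 → C_0 maps an edge to its endpoints' difference, ∂[p,q] = q − p. For instance
  ∂EJ = J − E.
This gives a 10×30 integer matrix of rank 9; reducing to Smith normal form yields diagonal entries (1,1,1,1,1,1,1,1,1).

∂_2: C_2 → C_1 acts by ∂[p,q,r] = [q,r] − [p,r] + [p,q]. For instance
  ∂ABL = BL − AL + AB,
  ∂DLM = LM − DM + DL.
The 30×20 boundary matrix has rank 20 and Smith normal form diag(1,1,1,1,1,1,1,1,1,1,1,1,1,1,1,1,1,1,1,2).

From H_k ≅ ker(∂_k) / im(∂_{k+1}) we obtain:

  H_0: rank C_0 − rank ∂_1 = 10 − 9 = 1, and the invariant factors of ∂_1 are all 1, so H_0 ≅ Z.
  H_1: rank ker ∂_1 − rank ∂_2 = (30 − 9) − 20 = 1, and ∂_2 has invariant factor 2 > 1, so H_1 ≅ Z × Z/2.
  H_2: rank ker ∂_2 − rank ∂_3 = (20 − 20) − 0 = 0, and there is no ∂_3, so H_2 ≅ 0.

As a check, the Euler characteristic is 10 − 30 + 20 = 0, which agrees with 1 − 1 + 0 = 0.
(K is a triangulation of the Klein bottle.)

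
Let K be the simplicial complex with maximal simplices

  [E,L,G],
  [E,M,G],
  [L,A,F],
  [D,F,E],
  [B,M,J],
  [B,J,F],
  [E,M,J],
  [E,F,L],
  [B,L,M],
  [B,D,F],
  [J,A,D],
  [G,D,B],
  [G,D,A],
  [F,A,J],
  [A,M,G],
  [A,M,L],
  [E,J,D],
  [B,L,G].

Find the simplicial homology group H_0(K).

H_0 = Z.

Order the vertices as A < B < D < E < F < G < J < L < M. Listing each simplex with vertices in this order, K has dimension 2 with simplices:

  0-simplices (9): A, B, D, E, F, G, J, L, M
  1-simplices (27): AD, AF, AG, AJ, AL, AM, BD, BF, BG, BJ, BL, BM, DE, DF, DG, DJ, EF, EG, EJ, EL, EM, FJ, FL, GL, GM, JM, LM
  2-simplices (18): ADG, ADJ, AFJ, AFL, AGM, ALM, BDF, BDG, BFJ, BGL, BJM, BLM, DEF, DEJ, EFL, EGL, EGM, EJM

so the chain groups are C_0 ≅ Z^9, C_1 ≅ Z^27, C_2 ≅ Z^18.

∂_1: C_1 → C_0 is given by ∂[p,q] = [q] − [p].
As a 9×27 matrix over Z this has rank 8, with invariant factors (1,1,1,1,1,1,1,1).

∂_2: C_2 → C_1 maps a triangle to the signed sum of its edges. For instance
  ∂ADJ = DJ − AJ + AD,
  ∂DEJ = EJ − DJ + DE.
The 27×18 boundary matrix has rank 18 and Smith normal form diag(1,1,1,1,1,1,1,1,1,1,1,1,1,1,1,1,1,2).

From H_k ≅ ker(∂_k) / im(∂_{k+1}) we obtain:

  H_0: rank C_0 − rank ∂_1 = 9 − 8 = 1, and the invariant factors of ∂_1 are all 1, so H_0 = Z.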